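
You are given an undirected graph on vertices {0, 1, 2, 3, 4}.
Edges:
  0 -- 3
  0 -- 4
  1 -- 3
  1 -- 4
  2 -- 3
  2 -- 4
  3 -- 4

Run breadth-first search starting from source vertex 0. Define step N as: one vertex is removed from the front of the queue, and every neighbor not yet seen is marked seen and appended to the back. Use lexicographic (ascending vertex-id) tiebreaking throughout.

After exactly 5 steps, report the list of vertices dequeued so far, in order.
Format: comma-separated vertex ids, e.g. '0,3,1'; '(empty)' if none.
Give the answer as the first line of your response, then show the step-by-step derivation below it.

0,3,4,1,2

step 1: dequeue 0; queue=[3,4]; order=0
step 2: dequeue 3; queue=[4,1,2]; order=0,3
step 3: dequeue 4; queue=[1,2]; order=0,3,4
step 4: dequeue 1; queue=[2]; order=0,3,4,1
step 5: dequeue 2; queue=[(empty)]; order=0,3,4,1,2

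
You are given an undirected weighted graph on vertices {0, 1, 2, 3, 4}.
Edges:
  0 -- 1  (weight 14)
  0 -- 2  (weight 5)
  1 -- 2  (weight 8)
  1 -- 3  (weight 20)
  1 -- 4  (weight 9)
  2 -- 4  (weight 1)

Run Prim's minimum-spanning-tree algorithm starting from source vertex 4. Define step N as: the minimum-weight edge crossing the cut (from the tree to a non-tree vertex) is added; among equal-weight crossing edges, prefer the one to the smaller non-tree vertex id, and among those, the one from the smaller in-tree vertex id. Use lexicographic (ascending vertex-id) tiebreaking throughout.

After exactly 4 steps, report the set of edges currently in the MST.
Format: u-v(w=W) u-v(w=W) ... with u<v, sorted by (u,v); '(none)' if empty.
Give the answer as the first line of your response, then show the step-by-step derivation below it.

0-2(w=5) 1-2(w=8) 1-3(w=20) 2-4(w=1)

step 1: add edge 2-4 (w=1); MST = {2-4(w=1)}
step 2: add edge 0-2 (w=5); MST = {0-2(w=5) 2-4(w=1)}
step 3: add edge 1-2 (w=8); MST = {0-2(w=5) 1-2(w=8) 2-4(w=1)}
step 4: add edge 1-3 (w=20); MST = {0-2(w=5) 1-2(w=8) 1-3(w=20) 2-4(w=1)}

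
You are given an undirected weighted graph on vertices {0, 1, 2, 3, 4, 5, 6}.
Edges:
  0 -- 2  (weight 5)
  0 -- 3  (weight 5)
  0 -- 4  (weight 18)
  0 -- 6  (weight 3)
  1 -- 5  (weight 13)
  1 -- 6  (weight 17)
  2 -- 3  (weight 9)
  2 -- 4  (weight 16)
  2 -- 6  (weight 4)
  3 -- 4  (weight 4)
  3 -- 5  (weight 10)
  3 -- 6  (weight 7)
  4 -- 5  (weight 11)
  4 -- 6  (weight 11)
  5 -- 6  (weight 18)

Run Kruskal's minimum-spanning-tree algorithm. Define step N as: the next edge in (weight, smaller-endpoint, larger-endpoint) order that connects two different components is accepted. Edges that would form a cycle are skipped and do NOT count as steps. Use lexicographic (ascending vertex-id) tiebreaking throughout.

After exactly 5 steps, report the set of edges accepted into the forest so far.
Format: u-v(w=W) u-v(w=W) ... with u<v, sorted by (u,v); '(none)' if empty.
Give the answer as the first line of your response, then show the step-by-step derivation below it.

0-3(w=5) 0-6(w=3) 2-6(w=4) 3-4(w=4) 3-5(w=10)

step 1: add edge 0-6 (w=3); MST = {0-6(w=3)}
step 2: add edge 2-6 (w=4); MST = {0-6(w=3) 2-6(w=4)}
step 3: add edge 3-4 (w=4); MST = {0-6(w=3) 2-6(w=4) 3-4(w=4)}
step 4: add edge 0-3 (w=5); MST = {0-3(w=5) 0-6(w=3) 2-6(w=4) 3-4(w=4)}
step 5: add edge 3-5 (w=10); MST = {0-3(w=5) 0-6(w=3) 2-6(w=4) 3-4(w=4) 3-5(w=10)}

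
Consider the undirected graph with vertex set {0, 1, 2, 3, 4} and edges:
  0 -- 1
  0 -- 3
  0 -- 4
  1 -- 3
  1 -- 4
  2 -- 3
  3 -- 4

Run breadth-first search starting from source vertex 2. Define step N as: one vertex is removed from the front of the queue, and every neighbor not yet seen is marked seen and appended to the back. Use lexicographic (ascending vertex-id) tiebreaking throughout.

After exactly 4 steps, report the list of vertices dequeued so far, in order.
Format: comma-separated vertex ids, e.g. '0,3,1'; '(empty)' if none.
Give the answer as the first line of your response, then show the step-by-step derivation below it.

2,3,0,1

step 1: dequeue 2; queue=[3]; order=2
step 2: dequeue 3; queue=[0,1,4]; order=2,3
step 3: dequeue 0; queue=[1,4]; order=2,3,0
step 4: dequeue 1; queue=[4]; order=2,3,0,1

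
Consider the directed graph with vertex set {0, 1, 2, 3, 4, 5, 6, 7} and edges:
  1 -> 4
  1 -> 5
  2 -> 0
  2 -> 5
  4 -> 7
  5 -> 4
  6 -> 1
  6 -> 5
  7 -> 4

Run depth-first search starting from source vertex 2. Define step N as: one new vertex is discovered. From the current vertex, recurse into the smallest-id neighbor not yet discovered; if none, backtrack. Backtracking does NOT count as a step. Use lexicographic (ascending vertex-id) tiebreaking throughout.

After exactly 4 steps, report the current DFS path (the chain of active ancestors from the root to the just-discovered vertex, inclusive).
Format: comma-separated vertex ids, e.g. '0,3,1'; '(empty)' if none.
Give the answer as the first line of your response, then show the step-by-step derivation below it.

2,5,4

step 1: discover 2; path=2; order=2
step 2: discover 0; path=2>0; order=2,0
step 3: discover 5; path=2>5; order=2,0,5
step 4: discover 4; path=2>5>4; order=2,0,5,4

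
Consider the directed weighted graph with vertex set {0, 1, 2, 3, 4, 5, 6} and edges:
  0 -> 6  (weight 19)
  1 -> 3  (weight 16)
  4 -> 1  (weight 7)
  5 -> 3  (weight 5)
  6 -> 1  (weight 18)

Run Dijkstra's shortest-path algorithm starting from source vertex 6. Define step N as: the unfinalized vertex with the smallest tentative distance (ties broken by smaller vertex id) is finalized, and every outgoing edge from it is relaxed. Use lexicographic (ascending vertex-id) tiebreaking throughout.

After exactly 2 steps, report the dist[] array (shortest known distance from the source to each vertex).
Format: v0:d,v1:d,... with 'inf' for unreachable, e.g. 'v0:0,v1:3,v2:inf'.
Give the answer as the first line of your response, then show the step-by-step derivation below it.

v0:inf,v1:18,v2:inf,v3:34,v4:inf,v5:inf,v6:0

step 1: dist = v0:inf,v1:18,v2:inf,v3:inf,v4:inf,v5:inf,v6:0
step 2: dist = v0:inf,v1:18,v2:inf,v3:34,v4:inf,v5:inf,v6:0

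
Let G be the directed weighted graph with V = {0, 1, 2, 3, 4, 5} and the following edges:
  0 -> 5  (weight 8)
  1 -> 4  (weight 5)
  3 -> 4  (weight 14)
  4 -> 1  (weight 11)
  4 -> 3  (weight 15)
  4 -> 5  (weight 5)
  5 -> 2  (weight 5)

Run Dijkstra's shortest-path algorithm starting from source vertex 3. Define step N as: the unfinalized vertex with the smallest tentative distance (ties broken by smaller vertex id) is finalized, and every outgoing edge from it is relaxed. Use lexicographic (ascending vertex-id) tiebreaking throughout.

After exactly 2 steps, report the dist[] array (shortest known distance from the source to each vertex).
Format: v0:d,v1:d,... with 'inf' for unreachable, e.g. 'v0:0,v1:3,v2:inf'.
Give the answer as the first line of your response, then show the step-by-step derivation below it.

v0:inf,v1:25,v2:inf,v3:0,v4:14,v5:19

step 1: dist = v0:inf,v1:inf,v2:inf,v3:0,v4:14,v5:inf
step 2: dist = v0:inf,v1:25,v2:inf,v3:0,v4:14,v5:19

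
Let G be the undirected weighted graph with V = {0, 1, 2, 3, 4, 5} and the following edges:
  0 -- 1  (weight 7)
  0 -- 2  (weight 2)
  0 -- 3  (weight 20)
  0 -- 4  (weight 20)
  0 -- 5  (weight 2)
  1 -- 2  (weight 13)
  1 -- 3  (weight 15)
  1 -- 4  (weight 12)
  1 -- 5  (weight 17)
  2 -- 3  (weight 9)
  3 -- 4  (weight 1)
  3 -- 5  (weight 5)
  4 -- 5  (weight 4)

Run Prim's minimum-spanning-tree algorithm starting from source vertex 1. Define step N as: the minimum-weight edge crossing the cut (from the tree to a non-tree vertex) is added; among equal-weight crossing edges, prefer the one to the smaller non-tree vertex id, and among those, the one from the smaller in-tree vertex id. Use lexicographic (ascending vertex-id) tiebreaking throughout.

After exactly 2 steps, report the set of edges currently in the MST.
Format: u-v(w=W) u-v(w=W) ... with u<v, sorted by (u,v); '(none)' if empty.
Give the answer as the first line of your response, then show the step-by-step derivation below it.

0-1(w=7) 0-2(w=2)

step 1: add edge 0-1 (w=7); MST = {0-1(w=7)}
step 2: add edge 0-2 (w=2); MST = {0-1(w=7) 0-2(w=2)}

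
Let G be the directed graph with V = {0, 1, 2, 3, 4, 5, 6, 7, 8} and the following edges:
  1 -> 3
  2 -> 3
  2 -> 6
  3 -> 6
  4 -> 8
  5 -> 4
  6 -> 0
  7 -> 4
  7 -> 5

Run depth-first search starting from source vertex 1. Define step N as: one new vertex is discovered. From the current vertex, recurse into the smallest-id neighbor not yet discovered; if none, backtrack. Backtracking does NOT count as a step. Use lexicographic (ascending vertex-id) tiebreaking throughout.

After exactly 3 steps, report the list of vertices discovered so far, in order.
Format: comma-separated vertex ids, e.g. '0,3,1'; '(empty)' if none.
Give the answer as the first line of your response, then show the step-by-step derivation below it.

1,3,6

step 1: discover 1; path=1; order=1
step 2: discover 3; path=1>3; order=1,3
step 3: discover 6; path=1>3>6; order=1,3,6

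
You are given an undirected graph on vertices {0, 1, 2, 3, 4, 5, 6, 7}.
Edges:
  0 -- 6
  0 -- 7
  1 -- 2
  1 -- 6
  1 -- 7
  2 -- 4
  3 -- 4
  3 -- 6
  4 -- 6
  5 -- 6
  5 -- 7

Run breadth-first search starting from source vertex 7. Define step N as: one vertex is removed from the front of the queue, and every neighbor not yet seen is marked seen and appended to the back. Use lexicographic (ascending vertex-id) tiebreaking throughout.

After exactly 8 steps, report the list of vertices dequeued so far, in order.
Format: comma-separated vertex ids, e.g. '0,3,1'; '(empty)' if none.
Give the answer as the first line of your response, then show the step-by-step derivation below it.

7,0,1,5,6,2,3,4

step 1: dequeue 7; queue=[0,1,5]; order=7
step 2: dequeue 0; queue=[1,5,6]; order=7,0
step 3: dequeue 1; queue=[5,6,2]; order=7,0,1
step 4: dequeue 5; queue=[6,2]; order=7,0,1,5
step 5: dequeue 6; queue=[2,3,4]; order=7,0,1,5,6
step 6: dequeue 2; queue=[3,4]; order=7,0,1,5,6,2
step 7: dequeue 3; queue=[4]; order=7,0,1,5,6,2,3
step 8: dequeue 4; queue=[(empty)]; order=7,0,1,5,6,2,3,4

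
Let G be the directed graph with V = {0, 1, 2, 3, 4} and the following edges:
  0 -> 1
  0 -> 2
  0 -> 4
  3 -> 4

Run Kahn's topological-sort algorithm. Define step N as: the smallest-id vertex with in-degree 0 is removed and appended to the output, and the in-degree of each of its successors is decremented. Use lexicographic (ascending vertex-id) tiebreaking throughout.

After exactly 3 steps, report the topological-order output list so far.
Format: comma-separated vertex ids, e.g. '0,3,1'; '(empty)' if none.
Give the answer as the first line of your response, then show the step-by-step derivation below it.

0,1,2

step 1: output 0; order=[0]; indeg=(0,0,0,0,1)
step 2: output 1; order=[0,1]; indeg=(0,0,0,0,1)
step 3: output 2; order=[0,1,2]; indeg=(0,0,0,0,1)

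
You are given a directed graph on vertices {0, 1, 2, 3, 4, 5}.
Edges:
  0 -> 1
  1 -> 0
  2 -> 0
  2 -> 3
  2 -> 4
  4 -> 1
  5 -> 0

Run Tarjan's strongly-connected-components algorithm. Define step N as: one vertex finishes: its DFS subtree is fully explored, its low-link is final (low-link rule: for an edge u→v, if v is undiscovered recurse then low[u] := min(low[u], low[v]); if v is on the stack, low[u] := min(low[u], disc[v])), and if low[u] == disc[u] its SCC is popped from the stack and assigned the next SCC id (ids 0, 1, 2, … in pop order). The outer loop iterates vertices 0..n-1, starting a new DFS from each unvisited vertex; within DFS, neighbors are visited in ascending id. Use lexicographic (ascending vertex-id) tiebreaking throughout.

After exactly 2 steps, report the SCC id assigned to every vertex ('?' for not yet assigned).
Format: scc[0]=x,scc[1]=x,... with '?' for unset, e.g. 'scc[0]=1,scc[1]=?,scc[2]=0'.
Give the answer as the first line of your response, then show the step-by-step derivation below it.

scc[0]=0,scc[1]=0,scc[2]=?,scc[3]=?,scc[4]=?,scc[5]=?

step 1: low=(low[0]=0,low[1]=0,low[2]=?,low[3]=?,low[4]=?,low[5]=?); scc=(scc[0]=?,scc[1]=?,scc[2]=?,scc[3]=?,scc[4]=?,scc[5]=?)
step 2: low=(low[0]=0,low[1]=0,low[2]=?,low[3]=?,low[4]=?,low[5]=?); scc=(scc[0]=0,scc[1]=0,scc[2]=?,scc[3]=?,scc[4]=?,scc[5]=?)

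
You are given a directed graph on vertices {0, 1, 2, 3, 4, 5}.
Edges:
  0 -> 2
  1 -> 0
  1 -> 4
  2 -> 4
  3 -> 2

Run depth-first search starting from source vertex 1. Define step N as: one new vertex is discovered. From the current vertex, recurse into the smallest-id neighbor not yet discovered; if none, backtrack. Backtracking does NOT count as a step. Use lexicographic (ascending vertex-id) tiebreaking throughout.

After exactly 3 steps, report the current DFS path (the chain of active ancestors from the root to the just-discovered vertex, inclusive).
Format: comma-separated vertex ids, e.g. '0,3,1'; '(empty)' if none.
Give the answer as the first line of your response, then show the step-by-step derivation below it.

1,0,2

step 1: discover 1; path=1; order=1
step 2: discover 0; path=1>0; order=1,0
step 3: discover 2; path=1>0>2; order=1,0,2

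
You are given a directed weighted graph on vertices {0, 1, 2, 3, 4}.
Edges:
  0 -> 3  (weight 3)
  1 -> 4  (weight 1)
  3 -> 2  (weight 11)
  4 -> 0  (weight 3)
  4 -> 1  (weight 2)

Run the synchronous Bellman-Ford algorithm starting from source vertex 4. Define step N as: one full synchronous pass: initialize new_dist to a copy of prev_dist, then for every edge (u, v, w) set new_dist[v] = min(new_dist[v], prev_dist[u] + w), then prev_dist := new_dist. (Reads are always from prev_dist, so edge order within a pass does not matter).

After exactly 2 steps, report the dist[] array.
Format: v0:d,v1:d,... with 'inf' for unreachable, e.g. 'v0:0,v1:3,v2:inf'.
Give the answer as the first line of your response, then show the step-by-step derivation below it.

v0:3,v1:2,v2:inf,v3:6,v4:0

step 1: dist = v0:3,v1:2,v2:inf,v3:inf,v4:0
step 2: dist = v0:3,v1:2,v2:inf,v3:6,v4:0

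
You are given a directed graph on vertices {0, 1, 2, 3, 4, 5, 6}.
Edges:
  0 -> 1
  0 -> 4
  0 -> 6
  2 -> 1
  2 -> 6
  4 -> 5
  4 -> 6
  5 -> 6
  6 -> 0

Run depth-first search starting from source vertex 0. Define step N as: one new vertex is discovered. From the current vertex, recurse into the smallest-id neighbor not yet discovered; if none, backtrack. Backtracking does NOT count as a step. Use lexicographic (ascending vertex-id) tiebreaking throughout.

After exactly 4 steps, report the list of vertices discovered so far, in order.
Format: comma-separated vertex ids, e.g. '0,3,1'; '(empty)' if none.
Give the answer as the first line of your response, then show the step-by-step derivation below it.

0,1,4,5

step 1: discover 0; path=0; order=0
step 2: discover 1; path=0>1; order=0,1
step 3: discover 4; path=0>4; order=0,1,4
step 4: discover 5; path=0>4>5; order=0,1,4,5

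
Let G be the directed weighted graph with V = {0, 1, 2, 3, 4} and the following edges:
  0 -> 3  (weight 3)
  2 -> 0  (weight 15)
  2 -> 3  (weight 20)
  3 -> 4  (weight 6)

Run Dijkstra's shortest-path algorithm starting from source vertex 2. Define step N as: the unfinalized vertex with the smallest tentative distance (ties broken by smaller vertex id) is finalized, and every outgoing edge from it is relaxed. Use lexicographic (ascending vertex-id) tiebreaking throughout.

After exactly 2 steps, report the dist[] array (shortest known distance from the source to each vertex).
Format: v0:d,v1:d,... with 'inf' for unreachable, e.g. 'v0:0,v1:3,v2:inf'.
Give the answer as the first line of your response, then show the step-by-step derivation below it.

v0:15,v1:inf,v2:0,v3:18,v4:inf

step 1: dist = v0:15,v1:inf,v2:0,v3:20,v4:inf
step 2: dist = v0:15,v1:inf,v2:0,v3:18,v4:inf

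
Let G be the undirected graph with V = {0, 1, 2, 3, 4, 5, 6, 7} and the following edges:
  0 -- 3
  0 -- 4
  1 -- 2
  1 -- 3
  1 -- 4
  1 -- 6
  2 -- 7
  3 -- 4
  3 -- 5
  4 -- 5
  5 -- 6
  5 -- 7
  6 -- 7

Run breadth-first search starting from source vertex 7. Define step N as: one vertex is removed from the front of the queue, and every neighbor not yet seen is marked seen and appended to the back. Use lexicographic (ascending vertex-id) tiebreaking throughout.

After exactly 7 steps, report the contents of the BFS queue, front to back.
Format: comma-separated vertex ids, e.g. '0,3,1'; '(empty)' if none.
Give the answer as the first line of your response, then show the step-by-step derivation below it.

0

step 1: dequeue 7; queue=[2,5,6]; order=7
step 2: dequeue 2; queue=[5,6,1]; order=7,2
step 3: dequeue 5; queue=[6,1,3,4]; order=7,2,5
step 4: dequeue 6; queue=[1,3,4]; order=7,2,5,6
step 5: dequeue 1; queue=[3,4]; order=7,2,5,6,1
step 6: dequeue 3; queue=[4,0]; order=7,2,5,6,1,3
step 7: dequeue 4; queue=[0]; order=7,2,5,6,1,3,4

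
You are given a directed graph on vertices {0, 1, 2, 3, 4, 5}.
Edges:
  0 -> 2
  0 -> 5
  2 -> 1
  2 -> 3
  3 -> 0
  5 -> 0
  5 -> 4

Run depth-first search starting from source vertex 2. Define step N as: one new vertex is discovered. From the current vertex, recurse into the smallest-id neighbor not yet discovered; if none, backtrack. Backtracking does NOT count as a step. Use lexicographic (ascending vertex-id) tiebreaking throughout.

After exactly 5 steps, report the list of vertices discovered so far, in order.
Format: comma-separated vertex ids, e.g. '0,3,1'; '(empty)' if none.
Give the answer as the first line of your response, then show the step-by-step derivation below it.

2,1,3,0,5

step 1: discover 2; path=2; order=2
step 2: discover 1; path=2>1; order=2,1
step 3: discover 3; path=2>3; order=2,1,3
step 4: discover 0; path=2>3>0; order=2,1,3,0
step 5: discover 5; path=2>3>0>5; order=2,1,3,0,5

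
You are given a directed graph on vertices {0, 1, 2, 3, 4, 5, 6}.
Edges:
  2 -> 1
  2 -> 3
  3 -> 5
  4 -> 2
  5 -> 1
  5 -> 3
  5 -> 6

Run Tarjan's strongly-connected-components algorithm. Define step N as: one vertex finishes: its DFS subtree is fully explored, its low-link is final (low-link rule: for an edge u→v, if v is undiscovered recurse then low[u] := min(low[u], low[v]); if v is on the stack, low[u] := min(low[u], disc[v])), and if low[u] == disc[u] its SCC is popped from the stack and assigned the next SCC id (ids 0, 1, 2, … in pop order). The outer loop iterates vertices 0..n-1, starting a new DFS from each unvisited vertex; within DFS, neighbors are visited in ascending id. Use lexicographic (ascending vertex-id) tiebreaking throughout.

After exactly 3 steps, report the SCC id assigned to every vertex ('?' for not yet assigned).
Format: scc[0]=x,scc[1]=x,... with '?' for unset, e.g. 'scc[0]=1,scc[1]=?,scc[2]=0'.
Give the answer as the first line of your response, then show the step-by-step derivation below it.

scc[0]=0,scc[1]=1,scc[2]=?,scc[3]=?,scc[4]=?,scc[5]=?,scc[6]=2

step 1: low=(low[0]=0,low[1]=?,low[2]=?,low[3]=?,low[4]=?,low[5]=?,low[6]=?); scc=(scc[0]=0,scc[1]=?,scc[2]=?,scc[3]=?,scc[4]=?,scc[5]=?,scc[6]=?)
step 2: low=(low[0]=0,low[1]=1,low[2]=?,low[3]=?,low[4]=?,low[5]=?,low[6]=?); scc=(scc[0]=0,scc[1]=1,scc[2]=?,scc[3]=?,scc[4]=?,scc[5]=?,scc[6]=?)
step 3: low=(low[0]=0,low[1]=1,low[2]=2,low[3]=3,low[4]=?,low[5]=3,low[6]=5); scc=(scc[0]=0,scc[1]=1,scc[2]=?,scc[3]=?,scc[4]=?,scc[5]=?,scc[6]=2)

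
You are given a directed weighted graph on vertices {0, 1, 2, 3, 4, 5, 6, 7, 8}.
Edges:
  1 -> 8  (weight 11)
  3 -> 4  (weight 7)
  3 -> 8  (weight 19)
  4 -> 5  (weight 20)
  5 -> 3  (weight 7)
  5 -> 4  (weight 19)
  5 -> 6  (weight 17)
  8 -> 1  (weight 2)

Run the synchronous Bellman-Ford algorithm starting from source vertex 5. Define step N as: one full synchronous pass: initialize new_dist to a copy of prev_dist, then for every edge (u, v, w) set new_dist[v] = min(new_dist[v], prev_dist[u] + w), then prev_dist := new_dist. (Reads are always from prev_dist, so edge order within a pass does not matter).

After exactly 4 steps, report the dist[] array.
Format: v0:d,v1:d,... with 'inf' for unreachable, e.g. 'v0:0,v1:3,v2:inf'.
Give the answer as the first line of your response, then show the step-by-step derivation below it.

v0:inf,v1:28,v2:inf,v3:7,v4:14,v5:0,v6:17,v7:inf,v8:26

step 1: dist = v0:inf,v1:inf,v2:inf,v3:7,v4:19,v5:0,v6:17,v7:inf,v8:inf
step 2: dist = v0:inf,v1:inf,v2:inf,v3:7,v4:14,v5:0,v6:17,v7:inf,v8:26
step 3: dist = v0:inf,v1:28,v2:inf,v3:7,v4:14,v5:0,v6:17,v7:inf,v8:26
step 4: dist = v0:inf,v1:28,v2:inf,v3:7,v4:14,v5:0,v6:17,v7:inf,v8:26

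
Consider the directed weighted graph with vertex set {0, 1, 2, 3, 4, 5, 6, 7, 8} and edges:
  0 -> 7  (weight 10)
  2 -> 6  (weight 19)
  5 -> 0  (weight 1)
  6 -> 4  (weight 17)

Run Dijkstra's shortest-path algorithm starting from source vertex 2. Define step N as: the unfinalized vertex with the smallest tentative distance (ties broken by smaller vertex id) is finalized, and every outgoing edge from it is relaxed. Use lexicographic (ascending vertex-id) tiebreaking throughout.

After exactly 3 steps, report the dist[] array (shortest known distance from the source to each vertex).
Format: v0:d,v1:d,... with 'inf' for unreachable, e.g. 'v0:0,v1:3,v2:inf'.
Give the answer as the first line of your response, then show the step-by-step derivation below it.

v0:inf,v1:inf,v2:0,v3:inf,v4:36,v5:inf,v6:19,v7:inf,v8:inf

step 1: dist = v0:inf,v1:inf,v2:0,v3:inf,v4:inf,v5:inf,v6:19,v7:inf,v8:inf
step 2: dist = v0:inf,v1:inf,v2:0,v3:inf,v4:36,v5:inf,v6:19,v7:inf,v8:inf
step 3: dist = v0:inf,v1:inf,v2:0,v3:inf,v4:36,v5:inf,v6:19,v7:inf,v8:inf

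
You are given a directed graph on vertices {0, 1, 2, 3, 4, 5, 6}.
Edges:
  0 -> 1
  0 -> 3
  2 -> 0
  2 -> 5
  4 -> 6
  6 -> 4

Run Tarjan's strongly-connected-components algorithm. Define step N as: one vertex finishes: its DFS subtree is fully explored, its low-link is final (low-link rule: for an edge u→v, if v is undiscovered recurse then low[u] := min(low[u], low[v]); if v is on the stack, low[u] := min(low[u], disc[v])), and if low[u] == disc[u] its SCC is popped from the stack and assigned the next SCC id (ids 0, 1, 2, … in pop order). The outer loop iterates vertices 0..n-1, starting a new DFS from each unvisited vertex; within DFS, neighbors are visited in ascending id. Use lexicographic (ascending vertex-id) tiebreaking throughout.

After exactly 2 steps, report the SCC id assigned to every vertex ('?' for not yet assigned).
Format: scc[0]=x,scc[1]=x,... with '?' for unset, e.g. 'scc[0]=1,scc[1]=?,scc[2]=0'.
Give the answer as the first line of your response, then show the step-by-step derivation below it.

scc[0]=?,scc[1]=0,scc[2]=?,scc[3]=1,scc[4]=?,scc[5]=?,scc[6]=?

step 1: low=(low[0]=0,low[1]=1,low[2]=?,low[3]=?,low[4]=?,low[5]=?,low[6]=?); scc=(scc[0]=?,scc[1]=0,scc[2]=?,scc[3]=?,scc[4]=?,scc[5]=?,scc[6]=?)
step 2: low=(low[0]=0,low[1]=1,low[2]=?,low[3]=2,low[4]=?,low[5]=?,low[6]=?); scc=(scc[0]=?,scc[1]=0,scc[2]=?,scc[3]=1,scc[4]=?,scc[5]=?,scc[6]=?)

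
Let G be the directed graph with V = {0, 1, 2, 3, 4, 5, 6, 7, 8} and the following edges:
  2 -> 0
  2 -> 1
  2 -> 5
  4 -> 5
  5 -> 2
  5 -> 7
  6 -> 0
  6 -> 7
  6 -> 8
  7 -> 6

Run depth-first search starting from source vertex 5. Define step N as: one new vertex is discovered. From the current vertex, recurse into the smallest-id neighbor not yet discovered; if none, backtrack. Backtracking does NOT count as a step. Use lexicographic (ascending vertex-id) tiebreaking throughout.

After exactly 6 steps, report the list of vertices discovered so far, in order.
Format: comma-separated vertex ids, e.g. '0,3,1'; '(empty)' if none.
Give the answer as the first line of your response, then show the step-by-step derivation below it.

5,2,0,1,7,6

step 1: discover 5; path=5; order=5
step 2: discover 2; path=5>2; order=5,2
step 3: discover 0; path=5>2>0; order=5,2,0
step 4: discover 1; path=5>2>1; order=5,2,0,1
step 5: discover 7; path=5>7; order=5,2,0,1,7
step 6: discover 6; path=5>7>6; order=5,2,0,1,7,6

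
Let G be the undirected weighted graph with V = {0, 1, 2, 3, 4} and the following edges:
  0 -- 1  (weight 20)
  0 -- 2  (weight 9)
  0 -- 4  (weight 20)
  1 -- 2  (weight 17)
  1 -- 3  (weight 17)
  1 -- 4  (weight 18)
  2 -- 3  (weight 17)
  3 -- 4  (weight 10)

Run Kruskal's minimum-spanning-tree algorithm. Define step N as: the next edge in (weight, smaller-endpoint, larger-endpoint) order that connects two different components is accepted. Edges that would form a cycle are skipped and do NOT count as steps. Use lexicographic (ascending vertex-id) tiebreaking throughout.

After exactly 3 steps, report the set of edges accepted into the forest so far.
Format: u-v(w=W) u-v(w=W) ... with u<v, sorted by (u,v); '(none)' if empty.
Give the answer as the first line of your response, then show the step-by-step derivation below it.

0-2(w=9) 1-2(w=17) 3-4(w=10)

step 1: add edge 0-2 (w=9); MST = {0-2(w=9)}
step 2: add edge 3-4 (w=10); MST = {0-2(w=9) 3-4(w=10)}
step 3: add edge 1-2 (w=17); MST = {0-2(w=9) 1-2(w=17) 3-4(w=10)}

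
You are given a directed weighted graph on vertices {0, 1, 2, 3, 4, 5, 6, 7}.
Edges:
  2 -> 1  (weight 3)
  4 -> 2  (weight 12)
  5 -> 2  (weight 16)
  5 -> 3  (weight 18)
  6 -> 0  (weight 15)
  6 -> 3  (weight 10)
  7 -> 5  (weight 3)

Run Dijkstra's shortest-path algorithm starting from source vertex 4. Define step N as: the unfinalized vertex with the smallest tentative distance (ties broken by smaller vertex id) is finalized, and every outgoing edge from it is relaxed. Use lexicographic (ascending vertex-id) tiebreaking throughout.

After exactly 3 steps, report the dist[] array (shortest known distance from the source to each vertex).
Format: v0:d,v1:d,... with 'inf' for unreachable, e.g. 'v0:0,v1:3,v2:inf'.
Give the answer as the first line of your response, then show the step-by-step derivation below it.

v0:inf,v1:15,v2:12,v3:inf,v4:0,v5:inf,v6:inf,v7:inf

step 1: dist = v0:inf,v1:inf,v2:12,v3:inf,v4:0,v5:inf,v6:inf,v7:inf
step 2: dist = v0:inf,v1:15,v2:12,v3:inf,v4:0,v5:inf,v6:inf,v7:inf
step 3: dist = v0:inf,v1:15,v2:12,v3:inf,v4:0,v5:inf,v6:inf,v7:inf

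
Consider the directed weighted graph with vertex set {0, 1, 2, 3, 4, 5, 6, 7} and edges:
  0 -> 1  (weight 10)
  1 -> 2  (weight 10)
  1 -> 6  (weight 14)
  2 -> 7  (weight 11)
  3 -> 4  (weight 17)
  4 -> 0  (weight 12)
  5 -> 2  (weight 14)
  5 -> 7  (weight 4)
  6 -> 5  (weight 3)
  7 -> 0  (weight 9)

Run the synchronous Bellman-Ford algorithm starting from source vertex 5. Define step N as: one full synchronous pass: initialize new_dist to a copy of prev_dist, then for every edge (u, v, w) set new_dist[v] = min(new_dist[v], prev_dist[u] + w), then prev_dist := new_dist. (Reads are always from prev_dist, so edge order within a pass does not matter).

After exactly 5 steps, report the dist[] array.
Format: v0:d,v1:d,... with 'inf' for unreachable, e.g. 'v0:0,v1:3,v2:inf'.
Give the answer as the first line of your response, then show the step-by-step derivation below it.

v0:13,v1:23,v2:14,v3:inf,v4:inf,v5:0,v6:37,v7:4

step 1: dist = v0:inf,v1:inf,v2:14,v3:inf,v4:inf,v5:0,v6:inf,v7:4
step 2: dist = v0:13,v1:inf,v2:14,v3:inf,v4:inf,v5:0,v6:inf,v7:4
step 3: dist = v0:13,v1:23,v2:14,v3:inf,v4:inf,v5:0,v6:inf,v7:4
step 4: dist = v0:13,v1:23,v2:14,v3:inf,v4:inf,v5:0,v6:37,v7:4
step 5: dist = v0:13,v1:23,v2:14,v3:inf,v4:inf,v5:0,v6:37,v7:4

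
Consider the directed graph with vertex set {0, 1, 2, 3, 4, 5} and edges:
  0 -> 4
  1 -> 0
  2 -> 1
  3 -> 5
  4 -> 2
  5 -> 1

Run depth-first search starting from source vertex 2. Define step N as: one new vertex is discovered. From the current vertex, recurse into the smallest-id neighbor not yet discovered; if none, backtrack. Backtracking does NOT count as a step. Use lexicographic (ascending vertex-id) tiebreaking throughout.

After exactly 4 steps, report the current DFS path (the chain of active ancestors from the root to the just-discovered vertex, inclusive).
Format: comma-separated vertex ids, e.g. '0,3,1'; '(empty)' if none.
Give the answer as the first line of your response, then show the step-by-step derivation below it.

2,1,0,4

step 1: discover 2; path=2; order=2
step 2: discover 1; path=2>1; order=2,1
step 3: discover 0; path=2>1>0; order=2,1,0
step 4: discover 4; path=2>1>0>4; order=2,1,0,4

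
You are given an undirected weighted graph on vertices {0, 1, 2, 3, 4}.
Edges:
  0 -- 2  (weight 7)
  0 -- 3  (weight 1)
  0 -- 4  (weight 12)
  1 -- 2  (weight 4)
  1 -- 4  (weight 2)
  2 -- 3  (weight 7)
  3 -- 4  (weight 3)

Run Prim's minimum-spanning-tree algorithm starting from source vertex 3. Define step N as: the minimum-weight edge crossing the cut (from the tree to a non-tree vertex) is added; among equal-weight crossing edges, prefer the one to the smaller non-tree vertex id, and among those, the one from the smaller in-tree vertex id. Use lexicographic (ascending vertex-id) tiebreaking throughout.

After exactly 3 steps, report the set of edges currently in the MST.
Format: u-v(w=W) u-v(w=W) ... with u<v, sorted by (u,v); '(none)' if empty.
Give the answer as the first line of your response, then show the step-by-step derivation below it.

0-3(w=1) 1-4(w=2) 3-4(w=3)

step 1: add edge 0-3 (w=1); MST = {0-3(w=1)}
step 2: add edge 3-4 (w=3); MST = {0-3(w=1) 3-4(w=3)}
step 3: add edge 1-4 (w=2); MST = {0-3(w=1) 1-4(w=2) 3-4(w=3)}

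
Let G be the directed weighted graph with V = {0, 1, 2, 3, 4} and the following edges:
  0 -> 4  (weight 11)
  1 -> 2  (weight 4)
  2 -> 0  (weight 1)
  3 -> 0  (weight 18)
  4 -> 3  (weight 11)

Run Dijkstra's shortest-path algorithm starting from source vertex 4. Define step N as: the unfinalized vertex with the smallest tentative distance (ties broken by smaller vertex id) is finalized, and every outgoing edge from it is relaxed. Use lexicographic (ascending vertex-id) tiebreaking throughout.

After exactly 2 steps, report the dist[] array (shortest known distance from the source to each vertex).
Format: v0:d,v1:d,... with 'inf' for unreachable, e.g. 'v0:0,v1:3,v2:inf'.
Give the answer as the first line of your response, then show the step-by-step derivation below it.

v0:29,v1:inf,v2:inf,v3:11,v4:0

step 1: dist = v0:inf,v1:inf,v2:inf,v3:11,v4:0
step 2: dist = v0:29,v1:inf,v2:inf,v3:11,v4:0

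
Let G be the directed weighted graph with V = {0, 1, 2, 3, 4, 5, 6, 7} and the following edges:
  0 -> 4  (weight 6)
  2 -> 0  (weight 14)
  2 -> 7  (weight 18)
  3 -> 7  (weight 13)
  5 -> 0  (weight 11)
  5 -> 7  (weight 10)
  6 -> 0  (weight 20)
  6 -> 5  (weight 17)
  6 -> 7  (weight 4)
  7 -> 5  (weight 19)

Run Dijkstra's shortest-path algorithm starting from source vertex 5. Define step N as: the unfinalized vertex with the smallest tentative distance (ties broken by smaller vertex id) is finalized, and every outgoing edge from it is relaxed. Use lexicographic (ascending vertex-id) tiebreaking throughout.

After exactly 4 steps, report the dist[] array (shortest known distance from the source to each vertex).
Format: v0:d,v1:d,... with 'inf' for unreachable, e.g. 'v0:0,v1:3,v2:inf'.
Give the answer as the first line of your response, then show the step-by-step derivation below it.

v0:11,v1:inf,v2:inf,v3:inf,v4:17,v5:0,v6:inf,v7:10

step 1: dist = v0:11,v1:inf,v2:inf,v3:inf,v4:inf,v5:0,v6:inf,v7:10
step 2: dist = v0:11,v1:inf,v2:inf,v3:inf,v4:inf,v5:0,v6:inf,v7:10
step 3: dist = v0:11,v1:inf,v2:inf,v3:inf,v4:17,v5:0,v6:inf,v7:10
step 4: dist = v0:11,v1:inf,v2:inf,v3:inf,v4:17,v5:0,v6:inf,v7:10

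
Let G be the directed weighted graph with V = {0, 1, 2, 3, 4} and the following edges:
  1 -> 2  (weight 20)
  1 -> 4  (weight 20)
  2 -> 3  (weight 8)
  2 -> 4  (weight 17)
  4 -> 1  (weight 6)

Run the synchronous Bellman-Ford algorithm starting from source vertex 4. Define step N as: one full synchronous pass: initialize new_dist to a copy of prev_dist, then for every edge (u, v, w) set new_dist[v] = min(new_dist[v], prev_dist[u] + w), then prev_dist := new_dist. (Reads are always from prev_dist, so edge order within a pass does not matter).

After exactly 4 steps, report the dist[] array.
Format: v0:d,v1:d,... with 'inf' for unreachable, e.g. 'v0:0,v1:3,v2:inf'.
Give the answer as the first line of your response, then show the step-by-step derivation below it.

v0:inf,v1:6,v2:26,v3:34,v4:0

step 1: dist = v0:inf,v1:6,v2:inf,v3:inf,v4:0
step 2: dist = v0:inf,v1:6,v2:26,v3:inf,v4:0
step 3: dist = v0:inf,v1:6,v2:26,v3:34,v4:0
step 4: dist = v0:inf,v1:6,v2:26,v3:34,v4:0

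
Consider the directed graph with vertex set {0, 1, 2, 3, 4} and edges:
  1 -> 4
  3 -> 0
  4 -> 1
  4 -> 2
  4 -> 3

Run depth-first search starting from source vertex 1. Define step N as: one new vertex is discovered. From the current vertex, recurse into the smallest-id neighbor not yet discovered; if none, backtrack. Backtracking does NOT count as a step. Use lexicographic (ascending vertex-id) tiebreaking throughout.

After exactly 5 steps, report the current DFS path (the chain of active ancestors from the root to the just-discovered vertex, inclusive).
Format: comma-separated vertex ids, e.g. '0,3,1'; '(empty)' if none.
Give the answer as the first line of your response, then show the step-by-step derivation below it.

1,4,3,0

step 1: discover 1; path=1; order=1
step 2: discover 4; path=1>4; order=1,4
step 3: discover 2; path=1>4>2; order=1,4,2
step 4: discover 3; path=1>4>3; order=1,4,2,3
step 5: discover 0; path=1>4>3>0; order=1,4,2,3,0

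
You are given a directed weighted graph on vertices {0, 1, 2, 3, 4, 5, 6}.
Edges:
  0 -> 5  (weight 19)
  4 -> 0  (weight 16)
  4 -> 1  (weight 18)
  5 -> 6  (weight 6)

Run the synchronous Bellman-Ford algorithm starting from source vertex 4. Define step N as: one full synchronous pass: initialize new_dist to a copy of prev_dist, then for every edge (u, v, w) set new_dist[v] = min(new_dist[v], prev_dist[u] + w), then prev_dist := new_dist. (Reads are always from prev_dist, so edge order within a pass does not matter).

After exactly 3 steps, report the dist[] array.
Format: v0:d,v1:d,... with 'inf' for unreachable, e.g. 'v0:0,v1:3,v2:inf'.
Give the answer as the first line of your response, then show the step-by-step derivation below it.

v0:16,v1:18,v2:inf,v3:inf,v4:0,v5:35,v6:41

step 1: dist = v0:16,v1:18,v2:inf,v3:inf,v4:0,v5:inf,v6:inf
step 2: dist = v0:16,v1:18,v2:inf,v3:inf,v4:0,v5:35,v6:inf
step 3: dist = v0:16,v1:18,v2:inf,v3:inf,v4:0,v5:35,v6:41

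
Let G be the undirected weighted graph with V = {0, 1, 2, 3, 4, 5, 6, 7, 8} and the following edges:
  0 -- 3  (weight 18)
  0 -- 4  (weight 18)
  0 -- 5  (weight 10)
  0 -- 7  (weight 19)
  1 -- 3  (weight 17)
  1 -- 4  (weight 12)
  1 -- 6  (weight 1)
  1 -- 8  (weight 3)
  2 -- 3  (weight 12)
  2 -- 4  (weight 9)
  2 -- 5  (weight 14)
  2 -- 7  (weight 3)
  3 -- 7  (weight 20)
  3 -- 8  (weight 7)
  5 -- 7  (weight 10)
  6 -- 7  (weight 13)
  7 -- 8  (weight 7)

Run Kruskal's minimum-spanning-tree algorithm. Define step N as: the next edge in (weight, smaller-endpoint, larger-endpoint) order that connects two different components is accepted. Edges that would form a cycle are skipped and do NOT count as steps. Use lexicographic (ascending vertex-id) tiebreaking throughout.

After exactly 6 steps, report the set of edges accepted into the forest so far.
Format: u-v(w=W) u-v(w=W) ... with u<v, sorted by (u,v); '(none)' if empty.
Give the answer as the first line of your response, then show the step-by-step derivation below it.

1-6(w=1) 1-8(w=3) 2-4(w=9) 2-7(w=3) 3-8(w=7) 7-8(w=7)

step 1: add edge 1-6 (w=1); MST = {1-6(w=1)}
step 2: add edge 1-8 (w=3); MST = {1-6(w=1) 1-8(w=3)}
step 3: add edge 2-7 (w=3); MST = {1-6(w=1) 1-8(w=3) 2-7(w=3)}
step 4: add edge 3-8 (w=7); MST = {1-6(w=1) 1-8(w=3) 2-7(w=3) 3-8(w=7)}
step 5: add edge 7-8 (w=7); MST = {1-6(w=1) 1-8(w=3) 2-7(w=3) 3-8(w=7) 7-8(w=7)}
step 6: add edge 2-4 (w=9); MST = {1-6(w=1) 1-8(w=3) 2-4(w=9) 2-7(w=3) 3-8(w=7) 7-8(w=7)}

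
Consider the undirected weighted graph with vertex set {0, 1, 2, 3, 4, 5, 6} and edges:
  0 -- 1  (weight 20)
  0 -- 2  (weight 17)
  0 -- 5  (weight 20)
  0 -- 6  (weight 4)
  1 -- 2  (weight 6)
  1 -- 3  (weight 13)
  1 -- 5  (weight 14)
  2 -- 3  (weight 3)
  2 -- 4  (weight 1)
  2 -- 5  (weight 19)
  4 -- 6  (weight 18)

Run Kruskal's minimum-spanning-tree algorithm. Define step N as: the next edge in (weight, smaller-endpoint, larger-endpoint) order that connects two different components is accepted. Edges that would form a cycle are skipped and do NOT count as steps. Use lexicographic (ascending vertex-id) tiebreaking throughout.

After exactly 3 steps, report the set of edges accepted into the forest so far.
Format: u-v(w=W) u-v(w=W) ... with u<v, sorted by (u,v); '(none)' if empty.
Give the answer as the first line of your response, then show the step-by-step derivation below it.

0-6(w=4) 2-3(w=3) 2-4(w=1)

step 1: add edge 2-4 (w=1); MST = {2-4(w=1)}
step 2: add edge 2-3 (w=3); MST = {2-3(w=3) 2-4(w=1)}
step 3: add edge 0-6 (w=4); MST = {0-6(w=4) 2-3(w=3) 2-4(w=1)}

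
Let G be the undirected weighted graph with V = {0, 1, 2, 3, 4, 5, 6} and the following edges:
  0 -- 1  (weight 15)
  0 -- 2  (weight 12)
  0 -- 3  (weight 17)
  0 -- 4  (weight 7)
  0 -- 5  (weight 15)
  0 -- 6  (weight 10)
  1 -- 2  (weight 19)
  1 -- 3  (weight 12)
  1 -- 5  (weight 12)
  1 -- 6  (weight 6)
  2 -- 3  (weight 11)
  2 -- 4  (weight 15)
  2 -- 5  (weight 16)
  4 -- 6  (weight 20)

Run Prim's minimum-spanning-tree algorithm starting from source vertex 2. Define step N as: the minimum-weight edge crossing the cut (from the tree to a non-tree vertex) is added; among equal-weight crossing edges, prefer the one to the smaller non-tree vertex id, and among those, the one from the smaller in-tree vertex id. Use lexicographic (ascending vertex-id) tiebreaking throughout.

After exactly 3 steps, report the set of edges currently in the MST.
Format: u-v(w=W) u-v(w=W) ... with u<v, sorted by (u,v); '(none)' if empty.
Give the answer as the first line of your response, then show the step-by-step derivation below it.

0-2(w=12) 0-4(w=7) 2-3(w=11)

step 1: add edge 2-3 (w=11); MST = {2-3(w=11)}
step 2: add edge 0-2 (w=12); MST = {0-2(w=12) 2-3(w=11)}
step 3: add edge 0-4 (w=7); MST = {0-2(w=12) 0-4(w=7) 2-3(w=11)}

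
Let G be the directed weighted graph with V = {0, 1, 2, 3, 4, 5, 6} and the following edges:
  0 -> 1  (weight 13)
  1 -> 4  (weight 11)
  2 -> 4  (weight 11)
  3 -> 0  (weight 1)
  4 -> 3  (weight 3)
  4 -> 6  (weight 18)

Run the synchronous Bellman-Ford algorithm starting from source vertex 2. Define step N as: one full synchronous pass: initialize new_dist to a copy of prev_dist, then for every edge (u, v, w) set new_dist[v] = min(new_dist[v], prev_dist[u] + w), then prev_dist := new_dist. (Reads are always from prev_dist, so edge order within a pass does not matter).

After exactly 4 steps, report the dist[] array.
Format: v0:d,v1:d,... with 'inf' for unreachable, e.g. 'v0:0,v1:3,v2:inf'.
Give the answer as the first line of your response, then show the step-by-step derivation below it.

v0:15,v1:28,v2:0,v3:14,v4:11,v5:inf,v6:29

step 1: dist = v0:inf,v1:inf,v2:0,v3:inf,v4:11,v5:inf,v6:inf
step 2: dist = v0:inf,v1:inf,v2:0,v3:14,v4:11,v5:inf,v6:29
step 3: dist = v0:15,v1:inf,v2:0,v3:14,v4:11,v5:inf,v6:29
step 4: dist = v0:15,v1:28,v2:0,v3:14,v4:11,v5:inf,v6:29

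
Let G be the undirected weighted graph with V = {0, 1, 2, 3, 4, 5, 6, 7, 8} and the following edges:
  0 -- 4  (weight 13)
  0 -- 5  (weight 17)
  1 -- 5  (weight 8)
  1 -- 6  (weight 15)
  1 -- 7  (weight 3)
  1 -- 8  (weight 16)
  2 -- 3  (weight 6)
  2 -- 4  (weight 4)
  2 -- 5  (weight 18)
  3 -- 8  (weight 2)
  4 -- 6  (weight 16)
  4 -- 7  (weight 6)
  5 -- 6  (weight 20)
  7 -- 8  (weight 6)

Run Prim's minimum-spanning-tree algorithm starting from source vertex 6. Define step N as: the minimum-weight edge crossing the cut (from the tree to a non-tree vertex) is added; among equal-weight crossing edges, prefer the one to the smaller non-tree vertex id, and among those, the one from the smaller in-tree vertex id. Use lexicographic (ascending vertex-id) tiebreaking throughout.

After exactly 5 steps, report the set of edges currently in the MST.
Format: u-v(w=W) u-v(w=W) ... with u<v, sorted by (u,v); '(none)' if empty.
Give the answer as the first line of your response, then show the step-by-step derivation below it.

1-6(w=15) 1-7(w=3) 2-3(w=6) 2-4(w=4) 4-7(w=6)

step 1: add edge 1-6 (w=15); MST = {1-6(w=15)}
step 2: add edge 1-7 (w=3); MST = {1-6(w=15) 1-7(w=3)}
step 3: add edge 4-7 (w=6); MST = {1-6(w=15) 1-7(w=3) 4-7(w=6)}
step 4: add edge 2-4 (w=4); MST = {1-6(w=15) 1-7(w=3) 2-4(w=4) 4-7(w=6)}
step 5: add edge 2-3 (w=6); MST = {1-6(w=15) 1-7(w=3) 2-3(w=6) 2-4(w=4) 4-7(w=6)}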